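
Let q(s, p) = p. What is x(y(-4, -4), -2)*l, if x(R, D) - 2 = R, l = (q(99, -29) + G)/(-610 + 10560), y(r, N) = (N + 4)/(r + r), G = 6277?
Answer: 6248/4975 ≈ 1.2559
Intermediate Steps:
y(r, N) = (4 + N)/(2*r) (y(r, N) = (4 + N)/((2*r)) = (4 + N)*(1/(2*r)) = (4 + N)/(2*r))
l = 3124/4975 (l = (-29 + 6277)/(-610 + 10560) = 6248/9950 = 6248*(1/9950) = 3124/4975 ≈ 0.62794)
x(R, D) = 2 + R
x(y(-4, -4), -2)*l = (2 + (1/2)*(4 - 4)/(-4))*(3124/4975) = (2 + (1/2)*(-1/4)*0)*(3124/4975) = (2 + 0)*(3124/4975) = 2*(3124/4975) = 6248/4975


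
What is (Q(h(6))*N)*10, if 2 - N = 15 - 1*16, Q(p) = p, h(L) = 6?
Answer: 180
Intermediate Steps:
N = 3 (N = 2 - (15 - 1*16) = 2 - (15 - 16) = 2 - 1*(-1) = 2 + 1 = 3)
(Q(h(6))*N)*10 = (6*3)*10 = 18*10 = 180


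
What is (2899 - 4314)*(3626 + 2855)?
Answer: -9170615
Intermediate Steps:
(2899 - 4314)*(3626 + 2855) = -1415*6481 = -9170615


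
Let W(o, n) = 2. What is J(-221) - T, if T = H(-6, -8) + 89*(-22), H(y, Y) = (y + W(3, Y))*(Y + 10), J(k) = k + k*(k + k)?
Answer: 99427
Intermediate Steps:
J(k) = k + 2*k² (J(k) = k + k*(2*k) = k + 2*k²)
H(y, Y) = (2 + y)*(10 + Y) (H(y, Y) = (y + 2)*(Y + 10) = (2 + y)*(10 + Y))
T = -1966 (T = (20 + 2*(-8) + 10*(-6) - 8*(-6)) + 89*(-22) = (20 - 16 - 60 + 48) - 1958 = -8 - 1958 = -1966)
J(-221) - T = -221*(1 + 2*(-221)) - 1*(-1966) = -221*(1 - 442) + 1966 = -221*(-441) + 1966 = 97461 + 1966 = 99427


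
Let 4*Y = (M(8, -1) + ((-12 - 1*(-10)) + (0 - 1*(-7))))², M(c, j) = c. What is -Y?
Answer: -169/4 ≈ -42.250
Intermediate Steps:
Y = 169/4 (Y = (8 + ((-12 - 1*(-10)) + (0 - 1*(-7))))²/4 = (8 + ((-12 + 10) + (0 + 7)))²/4 = (8 + (-2 + 7))²/4 = (8 + 5)²/4 = (¼)*13² = (¼)*169 = 169/4 ≈ 42.250)
-Y = -1*169/4 = -169/4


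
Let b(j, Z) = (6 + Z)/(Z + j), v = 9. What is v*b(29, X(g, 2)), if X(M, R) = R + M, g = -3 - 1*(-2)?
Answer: 21/10 ≈ 2.1000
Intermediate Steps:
g = -1 (g = -3 + 2 = -1)
X(M, R) = M + R
b(j, Z) = (6 + Z)/(Z + j)
v*b(29, X(g, 2)) = 9*((6 + (-1 + 2))/((-1 + 2) + 29)) = 9*((6 + 1)/(1 + 29)) = 9*(7/30) = 21/10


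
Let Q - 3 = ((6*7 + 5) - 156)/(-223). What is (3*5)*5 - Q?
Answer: 15947/223 ≈ 71.511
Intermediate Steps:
Q = 778/223 (Q = 3 + ((6*7 + 5) - 156)/(-223) = 3 + ((42 + 5) - 156)*(-1/223) = 3 + (47 - 156)*(-1/223) = 3 - 109*(-1/223) = 3 + 109/223 = 778/223 ≈ 3.4888)
(3*5)*5 - Q = (3*5)*5 - 1*778/223 = 15*5 - 778/223 = 75 - 778/223 = 15947/223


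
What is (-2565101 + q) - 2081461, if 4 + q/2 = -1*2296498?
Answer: -9239566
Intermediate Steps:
q = -4593004 (q = -8 + 2*(-1*2296498) = -8 + 2*(-2296498) = -8 - 4592996 = -4593004)
(-2565101 + q) - 2081461 = (-2565101 - 4593004) - 2081461 = -7158105 - 2081461 = -9239566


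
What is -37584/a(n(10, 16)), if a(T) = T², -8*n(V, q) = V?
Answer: -601344/25 ≈ -24054.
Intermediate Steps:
n(V, q) = -V/8
-37584/a(n(10, 16)) = -37584/((-⅛*10)²) = -37584/((-5/4)²) = -37584/25/16 = -37584*16/25 = -601344/25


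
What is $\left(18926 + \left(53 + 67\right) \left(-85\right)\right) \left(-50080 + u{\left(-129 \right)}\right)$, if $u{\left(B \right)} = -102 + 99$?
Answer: $-437024258$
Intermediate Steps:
$u{\left(B \right)} = -3$
$\left(18926 + \left(53 + 67\right) \left(-85\right)\right) \left(-50080 + u{\left(-129 \right)}\right) = \left(18926 + \left(53 + 67\right) \left(-85\right)\right) \left(-50080 - 3\right) = \left(18926 + 120 \left(-85\right)\right) \left(-50083\right) = \left(18926 - 10200\right) \left(-50083\right) = 8726 \left(-50083\right) = -437024258$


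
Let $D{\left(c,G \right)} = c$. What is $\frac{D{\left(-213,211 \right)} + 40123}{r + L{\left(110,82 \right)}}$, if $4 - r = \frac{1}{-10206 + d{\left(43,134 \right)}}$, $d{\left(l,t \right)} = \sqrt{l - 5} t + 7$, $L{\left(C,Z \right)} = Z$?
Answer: $\frac{354680795669070}{764284225337} - \frac{5347940 \sqrt{38}}{764284225337} \approx 464.07$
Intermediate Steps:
$d{\left(l,t \right)} = 7 + t \sqrt{-5 + l}$ ($d{\left(l,t \right)} = \sqrt{-5 + l} t + 7 = t \sqrt{-5 + l} + 7 = 7 + t \sqrt{-5 + l}$)
$r = 4 - \frac{1}{-10199 + 134 \sqrt{38}}$ ($r = 4 - \frac{1}{-10206 + \left(7 + 134 \sqrt{-5 + 43}\right)} = 4 - \frac{1}{-10206 + \left(7 + 134 \sqrt{38}\right)} = 4 - \frac{1}{-10199 + 134 \sqrt{38}} \approx 4.0001$)
$\frac{D{\left(-213,211 \right)} + 40123}{r + L{\left(110,82 \right)}} = \frac{-213 + 40123}{\left(\frac{413359291}{103337273} + \frac{134 \sqrt{38}}{103337273}\right) + 82} = \frac{39910}{\frac{8887015677}{103337273} + \frac{134 \sqrt{38}}{103337273}}$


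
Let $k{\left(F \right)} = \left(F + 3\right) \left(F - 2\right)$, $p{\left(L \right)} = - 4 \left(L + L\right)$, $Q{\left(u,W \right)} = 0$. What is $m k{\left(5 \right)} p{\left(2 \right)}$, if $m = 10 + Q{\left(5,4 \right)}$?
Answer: $-3840$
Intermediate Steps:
$p{\left(L \right)} = - 8 L$ ($p{\left(L \right)} = - 4 \cdot 2 L = - 8 L$)
$m = 10$ ($m = 10 + 0 = 10$)
$k{\left(F \right)} = \left(-2 + F\right) \left(3 + F\right)$ ($k{\left(F \right)} = \left(3 + F\right) \left(-2 + F\right) = \left(-2 + F\right) \left(3 + F\right)$)
$m k{\left(5 \right)} p{\left(2 \right)} = 10 \left(-6 + 5 + 5^{2}\right) \left(\left(-8\right) 2\right) = 10 \left(-6 + 5 + 25\right) \left(-16\right) = 10 \cdot 24 \left(-16\right) = 240 \left(-16\right) = -3840$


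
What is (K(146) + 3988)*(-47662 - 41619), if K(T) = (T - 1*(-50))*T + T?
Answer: -2923952750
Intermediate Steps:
K(T) = T + T*(50 + T) (K(T) = (T + 50)*T + T = (50 + T)*T + T = T*(50 + T) + T = T + T*(50 + T))
(K(146) + 3988)*(-47662 - 41619) = (146*(51 + 146) + 3988)*(-47662 - 41619) = (146*197 + 3988)*(-89281) = (28762 + 3988)*(-89281) = 32750*(-89281) = -2923952750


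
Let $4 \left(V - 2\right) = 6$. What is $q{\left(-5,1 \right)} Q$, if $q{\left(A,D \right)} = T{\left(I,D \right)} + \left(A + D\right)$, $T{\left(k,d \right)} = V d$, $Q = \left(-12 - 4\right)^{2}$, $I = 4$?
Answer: $-128$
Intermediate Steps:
$V = \frac{7}{2}$ ($V = 2 + \frac{1}{4} \cdot 6 = 2 + \frac{3}{2} = \frac{7}{2} \approx 3.5$)
$Q = 256$ ($Q = \left(-16\right)^{2} = 256$)
$T{\left(k,d \right)} = \frac{7 d}{2}$
$q{\left(A,D \right)} = A + \frac{9 D}{2}$ ($q{\left(A,D \right)} = \frac{7 D}{2} + \left(A + D\right) = A + \frac{9 D}{2}$)
$q{\left(-5,1 \right)} Q = \left(-5 + \frac{9}{2} \cdot 1\right) 256 = \left(-5 + \frac{9}{2}\right) 256 = \left(- \frac{1}{2}\right) 256 = -128$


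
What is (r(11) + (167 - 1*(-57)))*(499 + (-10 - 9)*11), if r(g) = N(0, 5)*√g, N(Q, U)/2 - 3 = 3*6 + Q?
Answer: 64960 + 12180*√11 ≈ 1.0536e+5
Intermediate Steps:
N(Q, U) = 42 + 2*Q (N(Q, U) = 6 + 2*(3*6 + Q) = 6 + 2*(18 + Q) = 6 + (36 + 2*Q) = 42 + 2*Q)
r(g) = 42*√g (r(g) = (42 + 2*0)*√g = (42 + 0)*√g = 42*√g)
(r(11) + (167 - 1*(-57)))*(499 + (-10 - 9)*11) = (42*√11 + (167 - 1*(-57)))*(499 + (-10 - 9)*11) = (42*√11 + (167 + 57))*(499 - 19*11) = (42*√11 + 224)*(499 - 209) = (224 + 42*√11)*290 = 64960 + 12180*√11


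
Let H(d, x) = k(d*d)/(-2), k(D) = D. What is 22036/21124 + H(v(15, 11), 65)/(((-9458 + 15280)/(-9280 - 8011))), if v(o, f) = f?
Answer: 11113113087/61491964 ≈ 180.72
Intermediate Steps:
H(d, x) = -d²/2 (H(d, x) = (d*d)/(-2) = d²*(-½) = -d²/2)
22036/21124 + H(v(15, 11), 65)/(((-9458 + 15280)/(-9280 - 8011))) = 22036/21124 + (-½*11²)/(((-9458 + 15280)/(-9280 - 8011))) = 22036*(1/21124) + (-½*121)/((5822/(-17291))) = 5509/5281 - 121/(2*(5822*(-1/17291))) = 5509/5281 - 121/(2*(-5822/17291)) = 5509/5281 - 121/2*(-17291/5822) = 5509/5281 + 2092211/11644 = 11113113087/61491964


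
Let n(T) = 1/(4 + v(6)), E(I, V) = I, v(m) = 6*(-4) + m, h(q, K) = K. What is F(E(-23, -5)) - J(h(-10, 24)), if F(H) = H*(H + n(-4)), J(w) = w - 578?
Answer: 15185/14 ≈ 1084.6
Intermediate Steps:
v(m) = -24 + m
n(T) = -1/14 (n(T) = 1/(4 + (-24 + 6)) = 1/(4 - 18) = 1/(-14) = -1/14)
J(w) = -578 + w
F(H) = H*(-1/14 + H) (F(H) = H*(H - 1/14) = H*(-1/14 + H))
F(E(-23, -5)) - J(h(-10, 24)) = -23*(-1/14 - 23) - (-578 + 24) = -23*(-323/14) - 1*(-554) = 7429/14 + 554 = 15185/14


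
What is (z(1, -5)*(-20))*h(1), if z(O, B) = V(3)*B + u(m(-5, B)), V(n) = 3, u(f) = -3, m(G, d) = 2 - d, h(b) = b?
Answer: 360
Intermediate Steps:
z(O, B) = -3 + 3*B (z(O, B) = 3*B - 3 = -3 + 3*B)
(z(1, -5)*(-20))*h(1) = ((-3 + 3*(-5))*(-20))*1 = ((-3 - 15)*(-20))*1 = -18*(-20)*1 = 360*1 = 360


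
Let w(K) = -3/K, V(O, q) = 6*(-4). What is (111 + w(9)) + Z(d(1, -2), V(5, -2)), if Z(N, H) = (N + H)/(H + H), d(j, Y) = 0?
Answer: 667/6 ≈ 111.17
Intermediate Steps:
V(O, q) = -24
Z(N, H) = (H + N)/(2*H) (Z(N, H) = (H + N)/((2*H)) = (H + N)*(1/(2*H)) = (H + N)/(2*H))
(111 + w(9)) + Z(d(1, -2), V(5, -2)) = (111 - 3/9) + (½)*(-24 + 0)/(-24) = (111 - 3*⅑) + (½)*(-1/24)*(-24) = (111 - ⅓) + ½ = 332/3 + ½ = 667/6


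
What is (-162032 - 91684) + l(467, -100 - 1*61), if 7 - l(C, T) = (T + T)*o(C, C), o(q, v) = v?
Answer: -103335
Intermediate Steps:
l(C, T) = 7 - 2*C*T (l(C, T) = 7 - (T + T)*C = 7 - 2*T*C = 7 - 2*C*T)
(-162032 - 91684) + l(467, -100 - 1*61) = (-162032 - 91684) + (7 - 2*467*(-100 - 1*61)) = -253716 + (7 - 2*467*(-100 - 61)) = -253716 + (7 - 2*467*(-161)) = -253716 + (7 + 150374) = -253716 + 150381 = -103335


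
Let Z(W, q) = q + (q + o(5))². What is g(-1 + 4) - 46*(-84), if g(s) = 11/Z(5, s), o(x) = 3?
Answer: 150707/39 ≈ 3864.3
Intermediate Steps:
Z(W, q) = q + (3 + q)² (Z(W, q) = q + (q + 3)² = q + (3 + q)²)
g(s) = 11/(s + (3 + s)²)
g(-1 + 4) - 46*(-84) = 11/((-1 + 4) + (3 + (-1 + 4))²) - 46*(-84) = 11/(3 + (3 + 3)²) + 3864 = 11/(3 + 6²) + 3864 = 11/(3 + 36) + 3864 = 11/39 + 3864 = 150707/39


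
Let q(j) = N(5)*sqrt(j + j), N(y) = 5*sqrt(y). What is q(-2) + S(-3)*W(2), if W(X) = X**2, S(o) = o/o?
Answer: 4 + 10*I*sqrt(5) ≈ 4.0 + 22.361*I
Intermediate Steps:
S(o) = 1
q(j) = 5*sqrt(10)*sqrt(j) (q(j) = (5*sqrt(5))*sqrt(j + j) = (5*sqrt(5))*sqrt(2*j) = (5*sqrt(5))*(sqrt(2)*sqrt(j)) = 5*sqrt(10)*sqrt(j))
q(-2) + S(-3)*W(2) = 5*sqrt(10)*sqrt(-2) + 1*2**2 = 5*sqrt(10)*(I*sqrt(2)) + 1*4 = 10*I*sqrt(5) + 4 = 4 + 10*I*sqrt(5)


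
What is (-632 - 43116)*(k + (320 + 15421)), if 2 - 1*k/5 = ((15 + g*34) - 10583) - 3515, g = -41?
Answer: -4074513728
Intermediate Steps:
k = 77395 (k = 10 - 5*(((15 - 41*34) - 10583) - 3515) = 10 - 5*(((15 - 1394) - 10583) - 3515) = 10 - 5*((-1379 - 10583) - 3515) = 10 - 5*(-11962 - 3515) = 10 - 5*(-15477) = 10 + 77385 = 77395)
(-632 - 43116)*(k + (320 + 15421)) = (-632 - 43116)*(77395 + (320 + 15421)) = -43748*(77395 + 15741) = -43748*93136 = -4074513728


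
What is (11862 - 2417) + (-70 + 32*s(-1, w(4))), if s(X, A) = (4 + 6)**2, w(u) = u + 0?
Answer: 12575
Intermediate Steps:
w(u) = u
s(X, A) = 100 (s(X, A) = 10**2 = 100)
(11862 - 2417) + (-70 + 32*s(-1, w(4))) = (11862 - 2417) + (-70 + 32*100) = 9445 + (-70 + 3200) = 9445 + 3130 = 12575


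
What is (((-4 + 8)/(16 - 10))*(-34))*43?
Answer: -2924/3 ≈ -974.67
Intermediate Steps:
(((-4 + 8)/(16 - 10))*(-34))*43 = ((4/6)*(-34))*43 = ((4*(⅙))*(-34))*43 = ((⅔)*(-34))*43 = -68/3*43 = -2924/3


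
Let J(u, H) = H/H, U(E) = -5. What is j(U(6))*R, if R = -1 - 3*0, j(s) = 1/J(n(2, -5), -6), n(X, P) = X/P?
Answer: -1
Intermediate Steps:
J(u, H) = 1
j(s) = 1 (j(s) = 1/1 = 1)
R = -1 (R = -1 + 0 = -1)
j(U(6))*R = 1*(-1) = -1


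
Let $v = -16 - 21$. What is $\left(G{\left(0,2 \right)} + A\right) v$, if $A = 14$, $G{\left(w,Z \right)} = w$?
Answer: $-518$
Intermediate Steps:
$v = -37$ ($v = -16 - 21 = -37$)
$\left(G{\left(0,2 \right)} + A\right) v = \left(0 + 14\right) \left(-37\right) = 14 \left(-37\right) = -518$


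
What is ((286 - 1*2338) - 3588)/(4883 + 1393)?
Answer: -470/523 ≈ -0.89866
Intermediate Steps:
((286 - 1*2338) - 3588)/(4883 + 1393) = ((286 - 2338) - 3588)/6276 = (-2052 - 3588)*(1/6276) = -5640*1/6276 = -470/523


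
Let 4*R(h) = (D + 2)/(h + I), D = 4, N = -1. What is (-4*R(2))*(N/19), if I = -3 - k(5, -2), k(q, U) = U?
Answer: 6/19 ≈ 0.31579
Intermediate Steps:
I = -1 (I = -3 - 1*(-2) = -3 + 2 = -1)
R(h) = 3/(2*(-1 + h)) (R(h) = ((4 + 2)/(h - 1))/4 = (6/(-1 + h))/4 = 3/(2*(-1 + h)))
(-4*R(2))*(N/19) = (-6/(-1 + 2))*(-1/19) = (-6/1)*(-1*1/19) = -6*(-1/19) = 6/19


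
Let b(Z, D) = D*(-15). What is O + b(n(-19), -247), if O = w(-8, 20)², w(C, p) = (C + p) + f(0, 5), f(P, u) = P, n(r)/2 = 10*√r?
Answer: 3849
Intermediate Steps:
n(r) = 20*√r (n(r) = 2*(10*√r) = 20*√r)
w(C, p) = C + p (w(C, p) = (C + p) + 0 = C + p)
O = 144 (O = (-8 + 20)² = 12² = 144)
b(Z, D) = -15*D
O + b(n(-19), -247) = 144 - 15*(-247) = 144 + 3705 = 3849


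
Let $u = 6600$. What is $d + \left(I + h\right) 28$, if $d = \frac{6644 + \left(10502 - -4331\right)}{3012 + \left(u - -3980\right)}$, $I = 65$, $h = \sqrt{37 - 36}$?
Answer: $\frac{25139493}{13592} \approx 1849.6$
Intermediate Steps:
$h = 1$ ($h = \sqrt{1} = 1$)
$d = \frac{21477}{13592}$ ($d = \frac{6644 + \left(10502 - -4331\right)}{3012 + \left(6600 - -3980\right)} = \frac{6644 + \left(10502 + 4331\right)}{3012 + \left(6600 + 3980\right)} = \frac{6644 + 14833}{3012 + 10580} = \frac{21477}{13592} \approx 1.5801$)
$d + \left(I + h\right) 28 = \frac{21477}{13592} + \left(65 + 1\right) 28 = \frac{21477}{13592} + 66 \cdot 28 = \frac{21477}{13592} + 1848 = \frac{25139493}{13592}$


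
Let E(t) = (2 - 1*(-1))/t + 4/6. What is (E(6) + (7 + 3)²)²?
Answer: 368449/36 ≈ 10235.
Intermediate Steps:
E(t) = ⅔ + 3/t (E(t) = (2 + 1)/t + 4*(⅙) = 3/t + ⅔ = ⅔ + 3/t)
(E(6) + (7 + 3)²)² = ((⅔ + 3/6) + (7 + 3)²)² = ((⅔ + 3*(⅙)) + 10²)² = ((⅔ + ½) + 100)² = (7/6 + 100)² = (607/6)² = 368449/36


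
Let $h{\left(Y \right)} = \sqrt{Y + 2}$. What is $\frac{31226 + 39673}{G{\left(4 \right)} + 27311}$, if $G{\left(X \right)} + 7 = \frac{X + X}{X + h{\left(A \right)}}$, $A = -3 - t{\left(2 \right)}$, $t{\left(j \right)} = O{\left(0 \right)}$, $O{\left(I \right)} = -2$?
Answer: $\frac{354495}{136528} \approx 2.5965$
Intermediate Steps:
$t{\left(j \right)} = -2$
$A = -1$ ($A = -3 - -2 = -3 + 2 = -1$)
$h{\left(Y \right)} = \sqrt{2 + Y}$
$G{\left(X \right)} = -7 + \frac{2 X}{1 + X}$ ($G{\left(X \right)} = -7 + \frac{X + X}{X + \sqrt{2 - 1}} = -7 + \frac{2 X}{X + \sqrt{1}} = -7 + \frac{2 X}{X + 1} = -7 + \frac{2 X}{1 + X}$)
$\frac{31226 + 39673}{G{\left(4 \right)} + 27311} = \frac{31226 + 39673}{\frac{-7 - 20}{1 + 4} + 27311} = \frac{70899}{\frac{-7 - 20}{5} + 27311} = \frac{70899}{\frac{1}{5} \left(-27\right) + 27311} = \frac{70899}{- \frac{27}{5} + 27311} = \frac{70899}{\frac{136528}{5}} = 70899 \cdot \frac{5}{136528} = \frac{354495}{136528}$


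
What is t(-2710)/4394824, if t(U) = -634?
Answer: -317/2197412 ≈ -0.00014426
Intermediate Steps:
t(-2710)/4394824 = -634/4394824 = -634*1/4394824 = -317/2197412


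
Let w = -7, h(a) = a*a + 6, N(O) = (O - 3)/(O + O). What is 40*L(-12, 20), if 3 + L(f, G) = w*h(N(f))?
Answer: -15275/8 ≈ -1909.4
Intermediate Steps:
N(O) = (-3 + O)/(2*O) (N(O) = (-3 + O)/((2*O)) = (-3 + O)*(1/(2*O)) = (-3 + O)/(2*O))
h(a) = 6 + a² (h(a) = a² + 6 = 6 + a²)
L(f, G) = -45 - 7*(-3 + f)²/(4*f²) (L(f, G) = -3 - 7*(6 + ((-3 + f)/(2*f))²) = -3 - 7*(6 + (-3 + f)²/(4*f²)) = -3 + (-42 - 7*(-3 + f)²/(4*f²)) = -45 - 7*(-3 + f)²/(4*f²))
40*L(-12, 20) = 40*((¼)*(-63 - 187*(-12)² + 42*(-12))/(-12)²) = 40*((¼)*(1/144)*(-63 - 187*144 - 504)) = 40*((¼)*(1/144)*(-63 - 26928 - 504)) = 40*((¼)*(1/144)*(-27495)) = 40*(-3055/64) = -15275/8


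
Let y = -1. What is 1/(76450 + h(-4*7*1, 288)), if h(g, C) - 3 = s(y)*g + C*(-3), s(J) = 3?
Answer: 1/75505 ≈ 1.3244e-5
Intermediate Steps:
h(g, C) = 3 - 3*C + 3*g (h(g, C) = 3 + (3*g + C*(-3)) = 3 + (3*g - 3*C) = 3 + (-3*C + 3*g) = 3 - 3*C + 3*g)
1/(76450 + h(-4*7*1, 288)) = 1/(76450 + (3 - 3*288 + 3*(-4*7*1))) = 1/(76450 + (3 - 864 + 3*(-28*1))) = 1/(76450 + (3 - 864 + 3*(-28))) = 1/(76450 + (3 - 864 - 84)) = 1/(76450 - 945) = 1/75505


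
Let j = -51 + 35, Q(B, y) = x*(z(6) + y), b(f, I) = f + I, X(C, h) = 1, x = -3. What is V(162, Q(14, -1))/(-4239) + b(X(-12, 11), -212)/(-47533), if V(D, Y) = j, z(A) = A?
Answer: 1654957/201492387 ≈ 0.0082135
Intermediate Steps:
b(f, I) = I + f
Q(B, y) = -18 - 3*y (Q(B, y) = -3*(6 + y) = -18 - 3*y)
j = -16
V(D, Y) = -16
V(162, Q(14, -1))/(-4239) + b(X(-12, 11), -212)/(-47533) = -16/(-4239) + (-212 + 1)/(-47533) = -16*(-1/4239) - 211*(-1/47533) = 16/4239 + 211/47533 = 1654957/201492387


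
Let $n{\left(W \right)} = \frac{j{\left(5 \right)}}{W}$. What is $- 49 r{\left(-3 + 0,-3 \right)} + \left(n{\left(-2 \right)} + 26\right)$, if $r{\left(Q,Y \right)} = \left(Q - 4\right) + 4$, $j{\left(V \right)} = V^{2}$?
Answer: $\frac{321}{2} \approx 160.5$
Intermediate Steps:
$r{\left(Q,Y \right)} = Q$ ($r{\left(Q,Y \right)} = \left(-4 + Q\right) + 4 = Q$)
$n{\left(W \right)} = \frac{25}{W}$ ($n{\left(W \right)} = \frac{5^{2}}{W} = \frac{25}{W}$)
$- 49 r{\left(-3 + 0,-3 \right)} + \left(n{\left(-2 \right)} + 26\right) = - 49 \left(-3 + 0\right) + \left(\frac{25}{-2} + 26\right) = \left(-49\right) \left(-3\right) + \left(25 \left(- \frac{1}{2}\right) + 26\right) = 147 + \left(- \frac{25}{2} + 26\right) = 147 + \frac{27}{2} = \frac{321}{2}$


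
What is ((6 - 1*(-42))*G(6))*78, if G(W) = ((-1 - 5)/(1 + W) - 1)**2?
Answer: 632736/49 ≈ 12913.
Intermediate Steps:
G(W) = (-1 - 6/(1 + W))**2 (G(W) = (-6/(1 + W) - 1)**2 = (-1 - 6/(1 + W))**2)
((6 - 1*(-42))*G(6))*78 = ((6 - 1*(-42))*((7 + 6)**2/(1 + 6)**2))*78 = ((6 + 42)*(13**2/7**2))*78 = (48*((1/49)*169))*78 = (48*(169/49))*78 = (8112/49)*78 = 632736/49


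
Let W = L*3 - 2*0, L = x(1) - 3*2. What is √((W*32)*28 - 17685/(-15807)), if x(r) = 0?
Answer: 3*I*√49746699717/5269 ≈ 126.99*I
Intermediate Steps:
L = -6 (L = 0 - 3*2 = 0 - 6 = -6)
W = -18 (W = -6*3 - 2*0 = -18 + 0 = -18)
√((W*32)*28 - 17685/(-15807)) = √(-18*32*28 - 17685/(-15807)) = √(-576*28 - 17685*(-1/15807)) = √(-16128 + 5895/5269) = √(-84972537/5269) = 3*I*√49746699717/5269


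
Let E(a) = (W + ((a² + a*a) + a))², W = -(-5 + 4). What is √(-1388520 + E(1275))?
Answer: 2*√2644730998039 ≈ 3.2525e+6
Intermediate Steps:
W = 1 (W = -1*(-1) = 1)
E(a) = (1 + a + 2*a²)² (E(a) = (1 + ((a² + a*a) + a))² = (1 + ((a² + a²) + a))² = (1 + (2*a² + a))² = (1 + (a + 2*a²))² = (1 + a + 2*a²)²)
√(-1388520 + E(1275)) = √(-1388520 + (1 + 1275 + 2*1275²)²) = √(-1388520 + (1 + 1275 + 2*1625625)²) = √(-1388520 + (1 + 1275 + 3251250)²) = √(-1388520 + 3252526²) = √(-1388520 + 10578925380676) = √10578923992156 = 2*√2644730998039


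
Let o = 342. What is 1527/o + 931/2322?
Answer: 107336/22059 ≈ 4.8659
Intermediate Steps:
1527/o + 931/2322 = 1527/342 + 931/2322 = 1527*(1/342) + 931*(1/2322) = 509/114 + 931/2322 = 107336/22059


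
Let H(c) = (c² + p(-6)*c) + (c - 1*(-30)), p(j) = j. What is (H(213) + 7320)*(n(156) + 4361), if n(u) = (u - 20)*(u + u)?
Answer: 2417045622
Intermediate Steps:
n(u) = 2*u*(-20 + u) (n(u) = (-20 + u)*(2*u) = 2*u*(-20 + u))
H(c) = 30 + c² - 5*c (H(c) = (c² - 6*c) + (c - 1*(-30)) = (c² - 6*c) + (c + 30) = (c² - 6*c) + (30 + c) = 30 + c² - 5*c)
(H(213) + 7320)*(n(156) + 4361) = ((30 + 213² - 5*213) + 7320)*(2*156*(-20 + 156) + 4361) = ((30 + 45369 - 1065) + 7320)*(2*156*136 + 4361) = (44334 + 7320)*(42432 + 4361) = 51654*46793 = 2417045622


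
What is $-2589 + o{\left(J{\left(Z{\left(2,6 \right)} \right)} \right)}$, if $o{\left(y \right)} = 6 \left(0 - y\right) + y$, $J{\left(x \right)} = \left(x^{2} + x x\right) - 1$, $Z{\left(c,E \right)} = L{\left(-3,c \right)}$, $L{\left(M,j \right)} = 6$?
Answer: $-2944$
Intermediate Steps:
$Z{\left(c,E \right)} = 6$
$J{\left(x \right)} = -1 + 2 x^{2}$ ($J{\left(x \right)} = \left(x^{2} + x^{2}\right) - 1 = 2 x^{2} - 1 = -1 + 2 x^{2}$)
$o{\left(y \right)} = - 5 y$ ($o{\left(y \right)} = 6 \left(- y\right) + y = - 6 y + y = - 5 y$)
$-2589 + o{\left(J{\left(Z{\left(2,6 \right)} \right)} \right)} = -2589 - 5 \left(-1 + 2 \cdot 6^{2}\right) = -2589 - 5 \left(-1 + 2 \cdot 36\right) = -2589 - 5 \left(-1 + 72\right) = -2589 - 355 = -2944$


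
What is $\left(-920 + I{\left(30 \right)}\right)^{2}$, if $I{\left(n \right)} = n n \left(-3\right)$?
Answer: $13104400$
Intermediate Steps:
$I{\left(n \right)} = - 3 n^{2}$ ($I{\left(n \right)} = n^{2} \left(-3\right) = - 3 n^{2}$)
$\left(-920 + I{\left(30 \right)}\right)^{2} = \left(-920 - 3 \cdot 30^{2}\right)^{2} = \left(-920 - 2700\right)^{2} = \left(-3620\right)^{2} = 13104400$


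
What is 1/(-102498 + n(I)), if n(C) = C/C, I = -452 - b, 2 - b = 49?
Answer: -1/102497 ≈ -9.7564e-6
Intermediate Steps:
b = -47 (b = 2 - 1*49 = 2 - 49 = -47)
I = -405 (I = -452 - 1*(-47) = -452 + 47 = -405)
n(C) = 1
1/(-102498 + n(I)) = 1/(-102498 + 1) = 1/(-102497) = -1/102497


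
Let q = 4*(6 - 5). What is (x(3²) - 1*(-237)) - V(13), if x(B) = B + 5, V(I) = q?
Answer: 247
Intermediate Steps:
q = 4 (q = 4*1 = 4)
V(I) = 4
x(B) = 5 + B
(x(3²) - 1*(-237)) - V(13) = ((5 + 3²) - 1*(-237)) - 1*4 = ((5 + 9) + 237) - 4 = (14 + 237) - 4 = 251 - 4 = 247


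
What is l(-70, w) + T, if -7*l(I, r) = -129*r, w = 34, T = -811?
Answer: -1291/7 ≈ -184.43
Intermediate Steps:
l(I, r) = 129*r/7 (l(I, r) = -(-129)*r/7 = 129*r/7)
l(-70, w) + T = (129/7)*34 - 811 = 4386/7 - 811 = -1291/7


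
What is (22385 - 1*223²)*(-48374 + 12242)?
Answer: 987993408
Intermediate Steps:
(22385 - 1*223²)*(-48374 + 12242) = (22385 - 1*49729)*(-36132) = (22385 - 49729)*(-36132) = -27344*(-36132) = 987993408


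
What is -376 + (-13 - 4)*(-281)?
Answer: 4401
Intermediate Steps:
-376 + (-13 - 4)*(-281) = -376 - 17*(-281) = -376 + 4777 = 4401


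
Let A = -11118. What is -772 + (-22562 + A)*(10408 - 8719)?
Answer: -56886292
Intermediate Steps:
-772 + (-22562 + A)*(10408 - 8719) = -772 + (-22562 - 11118)*(10408 - 8719) = -772 - 33680*1689 = -772 - 56885520 = -56886292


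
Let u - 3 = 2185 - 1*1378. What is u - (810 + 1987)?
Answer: -1987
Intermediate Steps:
u = 810 (u = 3 + (2185 - 1*1378) = 3 + (2185 - 1378) = 3 + 807 = 810)
u - (810 + 1987) = 810 - (810 + 1987) = 810 - 1*2797 = 810 - 2797 = -1987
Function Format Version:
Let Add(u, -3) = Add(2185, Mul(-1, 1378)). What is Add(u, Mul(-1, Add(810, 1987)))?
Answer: -1987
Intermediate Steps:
u = 810 (u = Add(3, Add(2185, Mul(-1, 1378))) = Add(3, Add(2185, -1378)) = Add(3, 807) = 810)
Add(u, Mul(-1, Add(810, 1987))) = Add(810, Mul(-1, Add(810, 1987))) = Add(810, Mul(-1, 2797)) = Add(810, -2797) = -1987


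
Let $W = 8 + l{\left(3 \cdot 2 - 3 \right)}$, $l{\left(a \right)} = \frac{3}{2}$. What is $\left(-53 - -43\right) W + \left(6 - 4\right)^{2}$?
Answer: $-91$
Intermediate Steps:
$l{\left(a \right)} = \frac{3}{2}$ ($l{\left(a \right)} = 3 \cdot \frac{1}{2} = \frac{3}{2}$)
$W = \frac{19}{2}$ ($W = 8 + \frac{3}{2} = \frac{19}{2} \approx 9.5$)
$\left(-53 - -43\right) W + \left(6 - 4\right)^{2} = \left(-53 - -43\right) \frac{19}{2} + \left(6 - 4\right)^{2} = \left(-53 + 43\right) \frac{19}{2} + 2^{2} = \left(-10\right) \frac{19}{2} + 4 = -95 + 4 = -91$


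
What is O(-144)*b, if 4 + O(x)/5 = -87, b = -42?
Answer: 19110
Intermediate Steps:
O(x) = -455 (O(x) = -20 + 5*(-87) = -20 - 435 = -455)
O(-144)*b = -455*(-42) = 19110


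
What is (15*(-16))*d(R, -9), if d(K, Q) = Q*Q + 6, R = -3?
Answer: -20880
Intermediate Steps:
d(K, Q) = 6 + Q² (d(K, Q) = Q² + 6 = 6 + Q²)
(15*(-16))*d(R, -9) = (15*(-16))*(6 + (-9)²) = -240*(6 + 81) = -240*87 = -20880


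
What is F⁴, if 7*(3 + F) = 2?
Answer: 130321/2401 ≈ 54.278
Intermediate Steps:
F = -19/7 (F = -3 + (⅐)*2 = -3 + 2/7 = -19/7 ≈ -2.7143)
F⁴ = (-19/7)⁴ = 130321/2401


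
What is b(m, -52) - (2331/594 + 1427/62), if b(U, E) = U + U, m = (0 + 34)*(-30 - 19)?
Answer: -3436196/1023 ≈ -3358.9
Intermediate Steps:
m = -1666 (m = 34*(-49) = -1666)
b(U, E) = 2*U
b(m, -52) - (2331/594 + 1427/62) = 2*(-1666) - (2331/594 + 1427/62) = -3332 - (2331*(1/594) + 1427*(1/62)) = -3332 - (259/66 + 1427/62) = -3332 - 1*27560/1023 = -3332 - 27560/1023 = -3436196/1023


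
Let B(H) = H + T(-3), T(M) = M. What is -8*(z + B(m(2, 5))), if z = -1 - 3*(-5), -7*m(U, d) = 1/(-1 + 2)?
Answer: -608/7 ≈ -86.857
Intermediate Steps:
m(U, d) = -1/7 (m(U, d) = -1/(7*(-1 + 2)) = -1/7/1 = -1/7*1 = -1/7)
B(H) = -3 + H (B(H) = H - 3 = -3 + H)
z = 14 (z = -1 + 15 = 14)
-8*(z + B(m(2, 5))) = -8*(14 + (-3 - 1/7)) = -8*(14 - 22/7) = -8*76/7 = -608/7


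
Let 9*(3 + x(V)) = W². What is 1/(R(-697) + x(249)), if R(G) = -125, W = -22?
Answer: -9/668 ≈ -0.013473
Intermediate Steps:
x(V) = 457/9 (x(V) = -3 + (⅑)*(-22)² = -3 + (⅑)*484 = -3 + 484/9 = 457/9)
1/(R(-697) + x(249)) = 1/(-125 + 457/9) = 1/(-668/9) = -9/668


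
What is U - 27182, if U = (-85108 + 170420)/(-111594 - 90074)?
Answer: -1370456222/50417 ≈ -27182.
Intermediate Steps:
U = -21328/50417 (U = 85312/(-201668) = 85312*(-1/201668) = -21328/50417 ≈ -0.42303)
U - 27182 = -21328/50417 - 27182 = -1370456222/50417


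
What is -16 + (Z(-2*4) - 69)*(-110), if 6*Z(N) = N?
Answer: 23162/3 ≈ 7720.7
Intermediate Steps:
Z(N) = N/6
-16 + (Z(-2*4) - 69)*(-110) = -16 + ((-2*4)/6 - 69)*(-110) = -16 + ((⅙)*(-8) - 69)*(-110) = -16 + (-4/3 - 69)*(-110) = -16 - 211/3*(-110) = -16 + 23210/3 = 23162/3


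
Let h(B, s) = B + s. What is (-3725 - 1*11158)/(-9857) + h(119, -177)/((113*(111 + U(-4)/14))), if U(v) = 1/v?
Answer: 10420240949/6922521815 ≈ 1.5053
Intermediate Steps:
(-3725 - 1*11158)/(-9857) + h(119, -177)/((113*(111 + U(-4)/14))) = (-3725 - 1*11158)/(-9857) + (119 - 177)/((113*(111 + 1/(-4*14)))) = (-3725 - 11158)*(-1/9857) - 58*1/(113*(111 - ¼*1/14)) = -14883*(-1/9857) - 58*1/(113*(111 - 1/56)) = 14883/9857 - 58/(113*(6215/56)) = 14883/9857 - 58/702295/56 = 14883/9857 - 58*56/702295 = 14883/9857 - 3248/702295 = 10420240949/6922521815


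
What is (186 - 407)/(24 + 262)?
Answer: -17/22 ≈ -0.77273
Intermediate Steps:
(186 - 407)/(24 + 262) = -221/286 = -221*1/286 = -17/22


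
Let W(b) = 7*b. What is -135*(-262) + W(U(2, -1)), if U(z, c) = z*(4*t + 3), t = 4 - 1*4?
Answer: 35412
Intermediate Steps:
t = 0 (t = 4 - 4 = 0)
U(z, c) = 3*z (U(z, c) = z*(4*0 + 3) = z*(0 + 3) = z*3 = 3*z)
-135*(-262) + W(U(2, -1)) = -135*(-262) + 7*(3*2) = 35370 + 7*6 = 35370 + 42 = 35412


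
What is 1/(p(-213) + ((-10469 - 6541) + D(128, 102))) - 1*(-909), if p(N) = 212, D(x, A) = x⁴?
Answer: 243992560123/268418658 ≈ 909.00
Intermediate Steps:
1/(p(-213) + ((-10469 - 6541) + D(128, 102))) - 1*(-909) = 1/(212 + ((-10469 - 6541) + 128⁴)) - 1*(-909) = 1/(212 + (-17010 + 268435456)) + 909 = 1/(212 + 268418446) + 909 = 1/268418658 + 909 = 243992560123/268418658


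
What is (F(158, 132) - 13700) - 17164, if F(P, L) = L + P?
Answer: -30574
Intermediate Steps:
(F(158, 132) - 13700) - 17164 = ((132 + 158) - 13700) - 17164 = (290 - 13700) - 17164 = -13410 - 17164 = -30574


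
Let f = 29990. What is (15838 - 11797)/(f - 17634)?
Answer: 4041/12356 ≈ 0.32705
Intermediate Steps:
(15838 - 11797)/(f - 17634) = (15838 - 11797)/(29990 - 17634) = 4041/12356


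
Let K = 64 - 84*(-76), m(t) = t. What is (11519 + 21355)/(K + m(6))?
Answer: 16437/3227 ≈ 5.0936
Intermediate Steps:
K = 6448 (K = 64 + 6384 = 6448)
(11519 + 21355)/(K + m(6)) = (11519 + 21355)/(6448 + 6) = 32874/6454 = 32874*(1/6454) = 16437/3227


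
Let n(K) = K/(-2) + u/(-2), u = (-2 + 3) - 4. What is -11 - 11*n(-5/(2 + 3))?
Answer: -33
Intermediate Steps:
u = -3 (u = 1 - 4 = -3)
n(K) = 3/2 - K/2 (n(K) = K/(-2) - 3/(-2) = K*(-½) - 3*(-½) = -K/2 + 3/2 = 3/2 - K/2)
-11 - 11*n(-5/(2 + 3)) = -11 - 11*(3/2 - (-5)/(2*(2 + 3))) = -11 - 11*(3/2 - (-5)/(2*5)) = -11 - 11*(3/2 - ½*(-1)) = -11 - 11*(3/2 + ½) = -11 - 11*2 = -11 - 22 = -33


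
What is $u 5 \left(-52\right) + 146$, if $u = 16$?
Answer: $-4014$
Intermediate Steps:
$u 5 \left(-52\right) + 146 = 16 \cdot 5 \left(-52\right) + 146 = 80 \left(-52\right) + 146 = -4160 + 146 = -4014$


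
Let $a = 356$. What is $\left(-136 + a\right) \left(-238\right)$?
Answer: $-52360$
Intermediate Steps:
$\left(-136 + a\right) \left(-238\right) = \left(-136 + 356\right) \left(-238\right) = 220 \left(-238\right) = -52360$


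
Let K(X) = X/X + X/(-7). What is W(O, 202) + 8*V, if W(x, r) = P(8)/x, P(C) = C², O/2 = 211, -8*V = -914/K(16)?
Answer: -1349690/1899 ≈ -710.74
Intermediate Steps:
K(X) = 1 - X/7 (K(X) = 1 + X*(-⅐) = 1 - X/7)
V = -3199/36 (V = -(-457)/(4*(1 - ⅐*16)) = -(-457)/(4*(1 - 16/7)) = -(-457)/(4*(-9/7)) = -(-457)*(-7)/(4*9) = -⅛*6398/9 = -3199/36 ≈ -88.861)
O = 422 (O = 2*211 = 422)
W(x, r) = 64/x (W(x, r) = 8²/x = 64/x)
W(O, 202) + 8*V = 64/422 + 8*(-3199/36) = 64*(1/422) - 6398/9 = 32/211 - 6398/9 = -1349690/1899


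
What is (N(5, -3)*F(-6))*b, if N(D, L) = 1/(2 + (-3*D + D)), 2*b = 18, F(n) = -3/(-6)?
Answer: -9/16 ≈ -0.56250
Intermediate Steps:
F(n) = ½ (F(n) = -3*(-⅙) = ½)
b = 9 (b = (½)*18 = 9)
N(D, L) = 1/(2 - 2*D)
(N(5, -3)*F(-6))*b = (-1/(-2 + 2*5)*(½))*9 = (-1/(-2 + 10)*(½))*9 = (-1/8*(½))*9 = (-1*⅛*(½))*9 = -⅛*½*9 = -1/16*9 = -9/16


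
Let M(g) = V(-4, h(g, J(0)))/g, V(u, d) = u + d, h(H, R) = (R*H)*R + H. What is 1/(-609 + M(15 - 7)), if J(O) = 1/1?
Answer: -2/1215 ≈ -0.0016461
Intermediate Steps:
J(O) = 1
h(H, R) = H + H*R² (h(H, R) = (H*R)*R + H = H*R² + H = H + H*R²)
V(u, d) = d + u
M(g) = (-4 + 2*g)/g (M(g) = (g*(1 + 1²) - 4)/g = (g*(1 + 1) - 4)/g = (g*2 - 4)/g = (2*g - 4)/g = (-4 + 2*g)/g)
1/(-609 + M(15 - 7)) = 1/(-609 + (2 - 4/(15 - 7))) = 1/(-609 + (2 - 4/8)) = 1/(-609 + (2 - 4*⅛)) = 1/(-609 + (2 - ½)) = 1/(-609 + 3/2) = 1/(-1215/2) = -2/1215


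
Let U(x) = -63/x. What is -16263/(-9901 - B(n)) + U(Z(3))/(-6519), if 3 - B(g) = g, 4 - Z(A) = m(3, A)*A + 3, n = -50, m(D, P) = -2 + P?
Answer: 1957499/1201669 ≈ 1.6290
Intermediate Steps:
Z(A) = 1 - A*(-2 + A) (Z(A) = 4 - ((-2 + A)*A + 3) = 4 - (A*(-2 + A) + 3) = 4 - (3 + A*(-2 + A)) = 4 + (-3 - A*(-2 + A)) = 1 - A*(-2 + A))
B(g) = 3 - g
-16263/(-9901 - B(n)) + U(Z(3))/(-6519) = -16263/(-9901 - (3 - 1*(-50))) - 63/(1 - 1*3*(-2 + 3))/(-6519) = -16263/(-9901 - (3 + 50)) - 63/(1 - 1*3*1)*(-1/6519) = -16263/(-9901 - 1*53) - 63/(1 - 3)*(-1/6519) = -16263/(-9901 - 53) - 63/(-2)*(-1/6519) = -16263/(-9954) - 63*(-½)*(-1/6519) = -16263*(-1/9954) + (63/2)*(-1/6519) = 1807/1106 - 21/4346 = 1957499/1201669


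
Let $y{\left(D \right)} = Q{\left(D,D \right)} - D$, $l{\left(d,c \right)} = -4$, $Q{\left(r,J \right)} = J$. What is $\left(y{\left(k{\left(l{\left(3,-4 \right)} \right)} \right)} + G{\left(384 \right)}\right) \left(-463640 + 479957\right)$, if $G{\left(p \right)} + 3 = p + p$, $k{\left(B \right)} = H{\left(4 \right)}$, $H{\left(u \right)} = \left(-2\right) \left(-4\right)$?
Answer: $12482505$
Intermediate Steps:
$H{\left(u \right)} = 8$
$k{\left(B \right)} = 8$
$y{\left(D \right)} = 0$ ($y{\left(D \right)} = D - D = 0$)
$G{\left(p \right)} = -3 + 2 p$ ($G{\left(p \right)} = -3 + \left(p + p\right) = -3 + 2 p$)
$\left(y{\left(k{\left(l{\left(3,-4 \right)} \right)} \right)} + G{\left(384 \right)}\right) \left(-463640 + 479957\right) = \left(0 + \left(-3 + 2 \cdot 384\right)\right) \left(-463640 + 479957\right) = \left(0 + \left(-3 + 768\right)\right) 16317 = \left(0 + 765\right) 16317 = 765 \cdot 16317 = 12482505$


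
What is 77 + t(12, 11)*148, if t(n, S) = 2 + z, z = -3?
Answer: -71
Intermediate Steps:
t(n, S) = -1 (t(n, S) = 2 - 3 = -1)
77 + t(12, 11)*148 = 77 - 1*148 = 77 - 148 = -71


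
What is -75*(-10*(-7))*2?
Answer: -10500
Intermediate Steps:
-75*(-10*(-7))*2 = -5250*2 = -75*140 = -10500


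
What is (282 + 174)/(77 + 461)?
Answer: 228/269 ≈ 0.84758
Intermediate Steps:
(282 + 174)/(77 + 461) = 456/538 = 456*(1/538) = 228/269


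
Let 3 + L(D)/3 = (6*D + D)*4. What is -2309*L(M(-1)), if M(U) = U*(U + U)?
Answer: -367131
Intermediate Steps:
M(U) = 2*U² (M(U) = U*(2*U) = 2*U²)
L(D) = -9 + 84*D (L(D) = -9 + 3*((6*D + D)*4) = -9 + 3*((7*D)*4) = -9 + 3*(28*D) = -9 + 84*D)
-2309*L(M(-1)) = -2309*(-9 + 84*(2*(-1)²)) = -2309*(-9 + 84*(2*1)) = -2309*(-9 + 84*2) = -2309*(-9 + 168) = -2309*159 = -367131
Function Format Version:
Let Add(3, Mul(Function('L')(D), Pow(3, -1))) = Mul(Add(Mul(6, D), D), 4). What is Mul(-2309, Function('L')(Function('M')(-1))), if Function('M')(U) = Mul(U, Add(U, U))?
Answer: -367131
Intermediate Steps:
Function('M')(U) = Mul(2, Pow(U, 2)) (Function('M')(U) = Mul(U, Mul(2, U)) = Mul(2, Pow(U, 2)))
Function('L')(D) = Add(-9, Mul(84, D)) (Function('L')(D) = Add(-9, Mul(3, Mul(Add(Mul(6, D), D), 4))) = Add(-9, Mul(3, Mul(Mul(7, D), 4))) = Add(-9, Mul(3, Mul(28, D))) = Add(-9, Mul(84, D)))
Mul(-2309, Function('L')(Function('M')(-1))) = Mul(-2309, Add(-9, Mul(84, Mul(2, Pow(-1, 2))))) = Mul(-2309, Add(-9, Mul(84, Mul(2, 1)))) = Mul(-2309, Add(-9, Mul(84, 2))) = Mul(-2309, Add(-9, 168)) = Mul(-2309, 159) = -367131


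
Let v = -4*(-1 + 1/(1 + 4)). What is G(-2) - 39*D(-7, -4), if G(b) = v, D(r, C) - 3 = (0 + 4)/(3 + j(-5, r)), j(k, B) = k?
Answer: -179/5 ≈ -35.800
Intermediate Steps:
D(r, C) = 1 (D(r, C) = 3 + (0 + 4)/(3 - 5) = 3 + 4/(-2) = 3 + 4*(-1/2) = 3 - 2 = 1)
v = 16/5 (v = -4*(-1 + 1/5) = -4*(-4/5) = 16/5 ≈ 3.2000)
G(b) = 16/5
G(-2) - 39*D(-7, -4) = 16/5 - 39*1 = 16/5 - 39 = -179/5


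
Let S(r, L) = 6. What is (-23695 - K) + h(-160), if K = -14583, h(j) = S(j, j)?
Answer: -9106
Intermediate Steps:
h(j) = 6
(-23695 - K) + h(-160) = (-23695 - 1*(-14583)) + 6 = (-23695 + 14583) + 6 = -9112 + 6 = -9106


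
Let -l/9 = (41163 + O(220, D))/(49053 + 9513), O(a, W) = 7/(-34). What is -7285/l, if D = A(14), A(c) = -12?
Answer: 967080836/839721 ≈ 1151.7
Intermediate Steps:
D = -12
O(a, W) = -7/34 (O(a, W) = 7*(-1/34) = -7/34)
l = -4198605/663748 (l = -9*(41163 - 7/34)/(49053 + 9513) = -12595815/(34*58566) = -9*1399535/1991244 = -4198605/663748 ≈ -6.3256)
-7285/l = -7285/(-4198605/663748) = -7285*(-663748/4198605) = 967080836/839721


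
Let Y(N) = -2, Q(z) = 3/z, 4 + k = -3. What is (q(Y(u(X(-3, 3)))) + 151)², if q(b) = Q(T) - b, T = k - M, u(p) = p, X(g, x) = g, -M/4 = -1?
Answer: 2822400/121 ≈ 23326.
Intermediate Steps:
M = 4 (M = -4*(-1) = 4)
k = -7 (k = -4 - 3 = -7)
T = -11 (T = -7 - 1*4 = -7 - 4 = -11)
q(b) = -3/11 - b (q(b) = 3/(-11) - b = 3*(-1/11) - b = -3/11 - b)
(q(Y(u(X(-3, 3)))) + 151)² = ((-3/11 - 1*(-2)) + 151)² = ((-3/11 + 2) + 151)² = (19/11 + 151)² = (1680/11)² = 2822400/121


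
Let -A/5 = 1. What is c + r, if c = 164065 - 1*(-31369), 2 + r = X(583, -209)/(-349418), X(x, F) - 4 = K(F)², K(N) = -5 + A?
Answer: 34143729236/174709 ≈ 1.9543e+5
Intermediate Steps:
A = -5 (A = -5*1 = -5)
K(N) = -10 (K(N) = -5 - 5 = -10)
X(x, F) = 104 (X(x, F) = 4 + (-10)² = 4 + 100 = 104)
r = -349470/174709 (r = -2 + 104/(-349418) = -2 + 104*(-1/349418) = -2 - 52/174709 = -349470/174709 ≈ -2.0003)
c = 195434 (c = 164065 + 31369 = 195434)
c + r = 195434 - 349470/174709 = 34143729236/174709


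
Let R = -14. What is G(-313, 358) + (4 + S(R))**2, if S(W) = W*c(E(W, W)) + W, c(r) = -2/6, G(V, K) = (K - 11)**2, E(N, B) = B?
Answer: 1083937/9 ≈ 1.2044e+5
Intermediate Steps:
G(V, K) = (-11 + K)**2
c(r) = -1/3 (c(r) = -2*1/6 = -1/3)
S(W) = 2*W/3 (S(W) = W*(-1/3) + W = -W/3 + W = 2*W/3)
G(-313, 358) + (4 + S(R))**2 = (-11 + 358)**2 + (4 + (2/3)*(-14))**2 = 347**2 + (4 - 28/3)**2 = 120409 + (-16/3)**2 = 120409 + 256/9 = 1083937/9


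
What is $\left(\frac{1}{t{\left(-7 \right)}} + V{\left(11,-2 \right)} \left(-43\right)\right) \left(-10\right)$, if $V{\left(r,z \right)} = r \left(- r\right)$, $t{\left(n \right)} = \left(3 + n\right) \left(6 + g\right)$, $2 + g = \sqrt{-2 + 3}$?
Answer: $- \frac{104059}{2} \approx -52030.0$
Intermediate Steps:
$g = -1$ ($g = -2 + \sqrt{-2 + 3} = -2 + \sqrt{1} = -2 + 1 = -1$)
$t{\left(n \right)} = 15 + 5 n$ ($t{\left(n \right)} = \left(3 + n\right) \left(6 - 1\right) = \left(3 + n\right) 5 = 15 + 5 n$)
$V{\left(r,z \right)} = - r^{2}$
$\left(\frac{1}{t{\left(-7 \right)}} + V{\left(11,-2 \right)} \left(-43\right)\right) \left(-10\right) = \left(\frac{1}{15 + 5 \left(-7\right)} + - 11^{2} \left(-43\right)\right) \left(-10\right) = \left(\frac{1}{15 - 35} + \left(-1\right) 121 \left(-43\right)\right) \left(-10\right) = \left(\frac{1}{-20} - -5203\right) \left(-10\right) = \left(- \frac{1}{20} + 5203\right) \left(-10\right) = \frac{104059}{20} \left(-10\right) = - \frac{104059}{2}$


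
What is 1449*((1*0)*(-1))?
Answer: 0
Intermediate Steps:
1449*((1*0)*(-1)) = 1449*(0*(-1)) = 1449*0 = 0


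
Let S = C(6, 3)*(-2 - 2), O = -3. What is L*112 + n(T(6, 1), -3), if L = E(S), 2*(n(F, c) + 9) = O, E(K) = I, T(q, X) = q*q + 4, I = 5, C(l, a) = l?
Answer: 1099/2 ≈ 549.50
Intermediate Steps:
T(q, X) = 4 + q² (T(q, X) = q² + 4 = 4 + q²)
S = -24 (S = 6*(-2 - 2) = 6*(-4) = -24)
E(K) = 5
n(F, c) = -21/2 (n(F, c) = -9 + (½)*(-3) = -9 - 3/2 = -21/2)
L = 5
L*112 + n(T(6, 1), -3) = 5*112 - 21/2 = 560 - 21/2 = 1099/2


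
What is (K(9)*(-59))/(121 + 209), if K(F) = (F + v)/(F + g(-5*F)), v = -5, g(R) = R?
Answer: 59/2970 ≈ 0.019865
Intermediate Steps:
K(F) = -(-5 + F)/(4*F) (K(F) = (F - 5)/(F - 5*F) = (-5 + F)/((-4*F)) = (-5 + F)*(-1/(4*F)) = -(-5 + F)/(4*F))
(K(9)*(-59))/(121 + 209) = (((¼)*(5 - 1*9)/9)*(-59))/(121 + 209) = (((¼)*(⅑)*(5 - 9))*(-59))/330 = (((¼)*(⅑)*(-4))*(-59))*(1/330) = -⅑*(-59)*(1/330) = (59/9)*(1/330) = 59/2970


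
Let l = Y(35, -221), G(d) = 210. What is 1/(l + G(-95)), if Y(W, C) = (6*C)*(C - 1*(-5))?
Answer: 1/286626 ≈ 3.4889e-6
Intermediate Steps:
Y(W, C) = 6*C*(5 + C) (Y(W, C) = (6*C)*(C + 5) = (6*C)*(5 + C) = 6*C*(5 + C))
l = 286416 (l = 6*(-221)*(5 - 221) = 6*(-221)*(-216) = 286416)
1/(l + G(-95)) = 1/(286416 + 210) = 1/286626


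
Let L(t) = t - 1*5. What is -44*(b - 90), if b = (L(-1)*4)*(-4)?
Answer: -264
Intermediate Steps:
L(t) = -5 + t (L(t) = t - 5 = -5 + t)
b = 96 (b = ((-5 - 1)*4)*(-4) = -6*4*(-4) = -24*(-4) = 96)
-44*(b - 90) = -44*(96 - 90) = -44*6 = -264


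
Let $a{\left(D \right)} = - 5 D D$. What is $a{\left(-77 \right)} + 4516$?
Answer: $-25129$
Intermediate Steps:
$a{\left(D \right)} = - 5 D^{2}$
$a{\left(-77 \right)} + 4516 = - 5 \left(-77\right)^{2} + 4516 = \left(-5\right) 5929 + 4516 = -29645 + 4516 = -25129$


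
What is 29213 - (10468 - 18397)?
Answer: 37142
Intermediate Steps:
29213 - (10468 - 18397) = 29213 - 1*(-7929) = 29213 + 7929 = 37142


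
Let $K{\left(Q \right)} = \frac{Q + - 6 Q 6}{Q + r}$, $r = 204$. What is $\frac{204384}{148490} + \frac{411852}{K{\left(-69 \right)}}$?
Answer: $\frac{39316859796}{1707635} \approx 23024.0$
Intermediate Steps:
$K{\left(Q \right)} = - \frac{35 Q}{204 + Q}$ ($K{\left(Q \right)} = \frac{Q + - 6 Q 6}{Q + 204} = \frac{Q - 36 Q}{204 + Q} = \frac{\left(-35\right) Q}{204 + Q} = - \frac{35 Q}{204 + Q}$)
$\frac{204384}{148490} + \frac{411852}{K{\left(-69 \right)}} = \frac{204384}{148490} + \frac{411852}{\left(-35\right) \left(-69\right) \frac{1}{204 - 69}} = 204384 \cdot \frac{1}{148490} + \frac{411852}{\left(-35\right) \left(-69\right) \frac{1}{135}} = \frac{102192}{74245} + \frac{411852}{\left(-35\right) \left(-69\right) \frac{1}{135}} = \frac{102192}{74245} + \frac{411852}{\frac{161}{9}} = \frac{102192}{74245} + 411852 \cdot \frac{9}{161} = \frac{102192}{74245} + \frac{529524}{23} = \frac{39316859796}{1707635}$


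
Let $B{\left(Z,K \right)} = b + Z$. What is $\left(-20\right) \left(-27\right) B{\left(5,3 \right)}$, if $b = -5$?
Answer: $0$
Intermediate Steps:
$B{\left(Z,K \right)} = -5 + Z$
$\left(-20\right) \left(-27\right) B{\left(5,3 \right)} = \left(-20\right) \left(-27\right) \left(-5 + 5\right) = 540 \cdot 0 = 0$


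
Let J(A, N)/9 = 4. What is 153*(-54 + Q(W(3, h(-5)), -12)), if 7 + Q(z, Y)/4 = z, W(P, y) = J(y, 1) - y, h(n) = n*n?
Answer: -5814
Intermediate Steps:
h(n) = n²
J(A, N) = 36 (J(A, N) = 9*4 = 36)
W(P, y) = 36 - y
Q(z, Y) = -28 + 4*z
153*(-54 + Q(W(3, h(-5)), -12)) = 153*(-54 + (-28 + 4*(36 - 1*(-5)²))) = 153*(-54 + (-28 + 4*(36 - 1*25))) = 153*(-54 + (-28 + 4*(36 - 25))) = 153*(-54 + (-28 + 4*11)) = 153*(-54 + (-28 + 44)) = 153*(-54 + 16) = 153*(-38) = -5814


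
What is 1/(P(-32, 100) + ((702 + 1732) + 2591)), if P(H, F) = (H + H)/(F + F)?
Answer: 25/125617 ≈ 0.00019902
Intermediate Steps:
P(H, F) = H/F (P(H, F) = (2*H)/((2*F)) = (2*H)*(1/(2*F)) = H/F)
1/(P(-32, 100) + ((702 + 1732) + 2591)) = 1/(-32/100 + ((702 + 1732) + 2591)) = 1/(-32*1/100 + (2434 + 2591)) = 1/(-8/25 + 5025) = 1/(125617/25) = 25/125617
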